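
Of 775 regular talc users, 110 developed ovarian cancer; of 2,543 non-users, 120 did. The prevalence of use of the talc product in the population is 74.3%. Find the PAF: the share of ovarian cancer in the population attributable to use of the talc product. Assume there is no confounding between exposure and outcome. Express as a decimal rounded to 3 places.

p₁ = P(outcome | exposed) = 110/775 = 0.14194
p₀ = P(outcome | unexposed) = 120/2543 = 0.047188
Overall risk P(Y=1) = π·p₁ + (1−π)·p₀ = 0.743×0.14194 + 0.257×0.047188 = 0.11759.
Under exogeneity, PAF = [P(Y=1) − p₀] / P(Y=1).
PAF = (0.11759 − 0.047188) / 0.11759 ≈ 0.5987

PAF ≈ 0.599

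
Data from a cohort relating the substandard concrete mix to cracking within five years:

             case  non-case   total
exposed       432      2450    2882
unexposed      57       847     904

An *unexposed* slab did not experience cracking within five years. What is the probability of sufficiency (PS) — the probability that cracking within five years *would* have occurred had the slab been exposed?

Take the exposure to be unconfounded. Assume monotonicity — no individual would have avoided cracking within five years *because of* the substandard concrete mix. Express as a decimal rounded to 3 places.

PS ≈ 0.093

p₁ = P(outcome | exposed) = 432/2882 = 0.1499
p₀ = P(outcome | unexposed) = 57/904 = 0.063053
Under exogeneity and monotonicity, PS = (p₁ − p₀) / (1 − p₀).
PS = (0.1499 − 0.063053) / (1 − 0.063053) = 0.086843 / 0.93695 ≈ 0.0927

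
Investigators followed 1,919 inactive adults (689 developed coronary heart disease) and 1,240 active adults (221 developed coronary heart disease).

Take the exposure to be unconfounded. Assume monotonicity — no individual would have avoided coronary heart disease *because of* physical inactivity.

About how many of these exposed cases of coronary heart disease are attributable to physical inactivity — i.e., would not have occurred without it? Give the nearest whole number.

about 347 cases

p₁ = P(outcome | exposed) = 689/1919 = 0.35904
p₀ = P(outcome | unexposed) = 221/1240 = 0.17823
PN = (p₁ − p₀)/p₁ = (0.35904 − 0.17823) / 0.35904 ≈ 0.50361.
Attributable cases ≈ PN × (exposed cases) = 0.50361 × 689 ≈ 346.98.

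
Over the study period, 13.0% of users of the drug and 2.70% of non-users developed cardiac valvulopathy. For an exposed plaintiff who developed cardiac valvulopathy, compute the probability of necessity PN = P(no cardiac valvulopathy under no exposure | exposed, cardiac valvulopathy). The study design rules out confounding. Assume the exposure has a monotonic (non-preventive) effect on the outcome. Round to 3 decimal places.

PN ≈ 0.792

p₁ = 0.13, p₀ = 0.027.
Under exogeneity and monotonicity, PN = (p₁ − p₀) / p₁.
PN = (0.13 − 0.027) / 0.13 = 0.103 / 0.13 ≈ 0.7923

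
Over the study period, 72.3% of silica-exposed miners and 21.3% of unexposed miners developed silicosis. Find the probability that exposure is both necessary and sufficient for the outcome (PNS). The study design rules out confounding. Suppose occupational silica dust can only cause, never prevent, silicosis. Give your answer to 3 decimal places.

p₁ = 0.723, p₀ = 0.213.
Under exogeneity and monotonicity, PNS = p₁ − p₀.
PNS = 0.723 − 0.213 = 0.51

PNS ≈ 0.510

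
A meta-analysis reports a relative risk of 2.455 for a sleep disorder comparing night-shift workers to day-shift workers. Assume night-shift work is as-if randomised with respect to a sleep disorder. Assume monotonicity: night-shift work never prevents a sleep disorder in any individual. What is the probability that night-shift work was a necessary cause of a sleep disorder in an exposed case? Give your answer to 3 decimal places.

PN ≈ 0.593

Under exogeneity and monotonicity, PN = (RR − 1) / RR = 1 − 1/RR.
PN = (2.455 − 1) / 2.455 = 1.455 / 2.455 ≈ 0.5927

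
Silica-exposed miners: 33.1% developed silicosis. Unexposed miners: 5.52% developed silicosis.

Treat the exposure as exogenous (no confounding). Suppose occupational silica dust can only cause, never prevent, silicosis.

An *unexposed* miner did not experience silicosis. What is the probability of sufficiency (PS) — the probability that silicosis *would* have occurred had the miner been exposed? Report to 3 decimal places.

p₁ = 0.331, p₀ = 0.0552.
Under exogeneity and monotonicity, PS = (p₁ − p₀) / (1 − p₀).
PS = (0.331 − 0.0552) / (1 − 0.0552) = 0.2758 / 0.9448 ≈ 0.2919

PS ≈ 0.292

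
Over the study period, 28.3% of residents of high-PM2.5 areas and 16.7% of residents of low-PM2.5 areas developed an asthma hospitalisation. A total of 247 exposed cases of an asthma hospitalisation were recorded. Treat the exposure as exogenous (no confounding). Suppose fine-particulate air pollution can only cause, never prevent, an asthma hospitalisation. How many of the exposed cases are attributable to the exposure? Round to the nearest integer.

p₁ = 0.283, p₀ = 0.167.
PN = (p₁ − p₀)/p₁ = (0.283 − 0.167) / 0.283 ≈ 0.40989.
Attributable cases ≈ PN × (exposed cases) = 0.40989 × 247 ≈ 101.24.

about 101 cases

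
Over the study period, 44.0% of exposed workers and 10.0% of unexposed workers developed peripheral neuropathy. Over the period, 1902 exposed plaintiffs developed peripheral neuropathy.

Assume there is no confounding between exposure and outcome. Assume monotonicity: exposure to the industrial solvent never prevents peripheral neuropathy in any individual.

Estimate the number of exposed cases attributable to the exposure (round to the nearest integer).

about 1470 cases

p₁ = 0.44, p₀ = 0.1.
PN = (p₁ − p₀)/p₁ = (0.44 − 0.1) / 0.44 ≈ 0.77273.
Attributable cases ≈ PN × (exposed cases) = 0.77273 × 1902 ≈ 1469.73.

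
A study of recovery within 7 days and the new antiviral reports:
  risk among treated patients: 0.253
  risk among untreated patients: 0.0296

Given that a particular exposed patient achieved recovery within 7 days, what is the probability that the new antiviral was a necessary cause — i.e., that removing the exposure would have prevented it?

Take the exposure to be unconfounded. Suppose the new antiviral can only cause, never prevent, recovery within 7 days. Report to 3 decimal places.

PN ≈ 0.883

Let p₁ = 0.253, p₀ = 0.0296.
Under exogeneity and monotonicity, PN = (p₁ − p₀) / p₁.
PN = (0.253 − 0.0296) / 0.253 = 0.2234 / 0.253 ≈ 0.8830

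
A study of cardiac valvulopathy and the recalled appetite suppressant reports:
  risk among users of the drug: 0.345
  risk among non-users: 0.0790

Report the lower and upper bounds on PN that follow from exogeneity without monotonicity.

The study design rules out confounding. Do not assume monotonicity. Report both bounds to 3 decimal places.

0.771 ≤ PN ≤ 1.000

Let p₁ = 0.345, p₀ = 0.079.
Under exogeneity alone the bounds on PN are max{0,(p₁−p₀)/p₁} ≤ PN ≤ min{1,(1−p₀)/p₁}.
  lower = (p₁ − p₀)/p₁ = 0.266 / 0.345 ≈ 0.7710
  upper = min{1, (1 − p₀)/p₁} = 0.921 / 0.345 ≈ 2.6696 → capped at 1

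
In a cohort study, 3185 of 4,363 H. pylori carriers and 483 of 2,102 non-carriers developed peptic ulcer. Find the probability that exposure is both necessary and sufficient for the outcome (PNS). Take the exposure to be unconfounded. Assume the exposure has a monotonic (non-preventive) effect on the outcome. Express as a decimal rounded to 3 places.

p₁ = P(outcome | exposed) = 3185/4363 = 0.73
p₀ = P(outcome | unexposed) = 483/2102 = 0.22978
Under exogeneity and monotonicity, PNS = p₁ − p₀.
PNS = 0.73 − 0.22978 = 0.50022

PNS ≈ 0.500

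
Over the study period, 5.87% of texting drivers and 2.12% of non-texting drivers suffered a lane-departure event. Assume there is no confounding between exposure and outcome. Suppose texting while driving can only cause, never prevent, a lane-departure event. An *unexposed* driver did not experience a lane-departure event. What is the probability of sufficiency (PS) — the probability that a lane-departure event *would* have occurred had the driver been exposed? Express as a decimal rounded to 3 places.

p₁ = 0.0587, p₀ = 0.0212.
Under exogeneity and monotonicity, PS = (p₁ − p₀) / (1 − p₀).
PS = (0.0587 − 0.0212) / (1 − 0.0212) = 0.0375 / 0.9788 ≈ 0.0383

PS ≈ 0.038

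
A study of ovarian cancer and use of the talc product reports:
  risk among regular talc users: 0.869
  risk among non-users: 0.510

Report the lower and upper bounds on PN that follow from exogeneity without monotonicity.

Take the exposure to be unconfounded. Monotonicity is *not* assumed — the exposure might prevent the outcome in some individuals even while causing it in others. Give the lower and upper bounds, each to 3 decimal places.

0.413 ≤ PN ≤ 0.564

Let p₁ = 0.869, p₀ = 0.51.
Under exogeneity alone the bounds on PN are max{0,(p₁−p₀)/p₁} ≤ PN ≤ min{1,(1−p₀)/p₁}.
  lower = (p₁ − p₀)/p₁ = 0.359 / 0.869 ≈ 0.4131
  upper = min{1, (1 − p₀)/p₁} = 0.49 / 0.869 ≈ 0.5639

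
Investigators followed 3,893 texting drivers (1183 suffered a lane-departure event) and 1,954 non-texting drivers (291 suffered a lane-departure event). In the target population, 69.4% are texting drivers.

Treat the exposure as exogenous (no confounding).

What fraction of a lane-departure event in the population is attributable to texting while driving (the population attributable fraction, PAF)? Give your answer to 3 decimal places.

PAF ≈ 0.419

p₁ = P(outcome | exposed) = 1183/3893 = 0.30388
p₀ = P(outcome | unexposed) = 291/1954 = 0.14893
Overall risk P(Y=1) = π·p₁ + (1−π)·p₀ = 0.694×0.30388 + 0.306×0.14893 = 0.25646.
Under exogeneity, PAF = [P(Y=1) − p₀] / P(Y=1).
PAF = (0.25646 − 0.14893) / 0.25646 ≈ 0.4193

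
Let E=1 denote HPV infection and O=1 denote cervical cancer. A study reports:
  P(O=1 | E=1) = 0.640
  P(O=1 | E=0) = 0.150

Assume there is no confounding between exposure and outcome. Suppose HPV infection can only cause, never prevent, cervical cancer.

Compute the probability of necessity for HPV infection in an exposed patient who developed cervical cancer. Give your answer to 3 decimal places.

Let p₁ = 0.64, p₀ = 0.15.
Under exogeneity and monotonicity, PN = (p₁ − p₀) / p₁.
PN = (0.64 − 0.15) / 0.64 = 0.49 / 0.64 ≈ 0.7656

PN ≈ 0.766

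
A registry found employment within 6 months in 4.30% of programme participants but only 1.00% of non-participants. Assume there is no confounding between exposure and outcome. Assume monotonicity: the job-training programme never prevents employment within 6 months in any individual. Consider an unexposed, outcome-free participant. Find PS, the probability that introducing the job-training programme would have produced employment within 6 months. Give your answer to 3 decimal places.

PS ≈ 0.033

p₁ = 0.043, p₀ = 0.01.
Under exogeneity and monotonicity, PS = (p₁ − p₀) / (1 − p₀).
PS = (0.043 − 0.01) / (1 − 0.01) = 0.033 / 0.99 ≈ 0.0333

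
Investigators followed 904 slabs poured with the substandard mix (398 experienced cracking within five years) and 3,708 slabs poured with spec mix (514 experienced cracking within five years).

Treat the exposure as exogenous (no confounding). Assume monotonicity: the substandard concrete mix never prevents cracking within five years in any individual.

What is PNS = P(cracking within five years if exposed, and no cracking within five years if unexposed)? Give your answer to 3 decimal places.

p₁ = P(outcome | exposed) = 398/904 = 0.44027
p₀ = P(outcome | unexposed) = 514/3708 = 0.13862
Under exogeneity and monotonicity, PNS = p₁ − p₀.
PNS = 0.44027 − 0.13862 = 0.30165

PNS ≈ 0.302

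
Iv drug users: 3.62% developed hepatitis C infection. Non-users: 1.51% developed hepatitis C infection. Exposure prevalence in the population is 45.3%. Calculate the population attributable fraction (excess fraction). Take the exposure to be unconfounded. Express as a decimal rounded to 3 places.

p₁ = 0.0362, p₀ = 0.0151.
Overall risk P(Y=1) = π·p₁ + (1−π)·p₀ = 0.453×0.0362 + 0.547×0.0151 = 0.024658.
Under exogeneity, PAF = [P(Y=1) − p₀] / P(Y=1).
PAF = (0.024658 − 0.0151) / 0.024658 ≈ 0.3876

PAF ≈ 0.388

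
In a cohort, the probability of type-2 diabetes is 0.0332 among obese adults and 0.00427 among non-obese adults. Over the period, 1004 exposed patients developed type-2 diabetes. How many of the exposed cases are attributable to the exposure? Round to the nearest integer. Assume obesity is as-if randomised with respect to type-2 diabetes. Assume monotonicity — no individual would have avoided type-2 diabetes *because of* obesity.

Let p₁ = 0.0332, p₀ = 0.00427.
PN = (p₁ − p₀)/p₁ = (0.0332 − 0.00427) / 0.0332 ≈ 0.87139.
Attributable cases ≈ PN × (exposed cases) = 0.87139 × 1004 ≈ 874.87.

about 875 cases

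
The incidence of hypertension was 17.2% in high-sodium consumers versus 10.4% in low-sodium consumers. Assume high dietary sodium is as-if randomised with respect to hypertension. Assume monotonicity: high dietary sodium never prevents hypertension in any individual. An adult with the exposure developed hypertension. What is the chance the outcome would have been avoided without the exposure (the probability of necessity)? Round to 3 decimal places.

PN ≈ 0.395

p₁ = 0.172, p₀ = 0.104.
Under exogeneity and monotonicity, PN = (p₁ − p₀) / p₁.
PN = (0.172 − 0.104) / 0.172 = 0.068 / 0.172 ≈ 0.3953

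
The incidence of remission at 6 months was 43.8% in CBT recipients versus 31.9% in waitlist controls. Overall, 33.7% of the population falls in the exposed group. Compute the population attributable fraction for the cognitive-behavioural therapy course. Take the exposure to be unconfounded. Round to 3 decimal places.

PAF ≈ 0.112

p₁ = 0.438, p₀ = 0.319.
Overall risk P(Y=1) = π·p₁ + (1−π)·p₀ = 0.337×0.438 + 0.663×0.319 = 0.3591.
Under exogeneity, PAF = [P(Y=1) − p₀] / P(Y=1).
PAF = (0.3591 − 0.319) / 0.3591 ≈ 0.1117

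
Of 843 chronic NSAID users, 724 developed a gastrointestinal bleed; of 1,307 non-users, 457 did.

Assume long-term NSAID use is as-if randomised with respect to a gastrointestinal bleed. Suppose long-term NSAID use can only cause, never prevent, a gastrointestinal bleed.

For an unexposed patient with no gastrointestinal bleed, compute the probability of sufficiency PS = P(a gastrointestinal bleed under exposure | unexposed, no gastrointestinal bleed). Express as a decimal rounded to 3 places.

PS ≈ 0.783

p₁ = P(outcome | exposed) = 724/843 = 0.85884
p₀ = P(outcome | unexposed) = 457/1307 = 0.34966
Under exogeneity and monotonicity, PS = (p₁ − p₀) / (1 − p₀).
PS = (0.85884 − 0.34966) / (1 − 0.34966) = 0.50918 / 0.65034 ≈ 0.7829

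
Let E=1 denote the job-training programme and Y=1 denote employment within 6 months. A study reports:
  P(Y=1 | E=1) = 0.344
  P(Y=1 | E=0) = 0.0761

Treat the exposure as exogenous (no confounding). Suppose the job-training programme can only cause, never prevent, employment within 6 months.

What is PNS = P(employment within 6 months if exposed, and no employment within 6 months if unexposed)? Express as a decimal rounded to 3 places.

PNS ≈ 0.268

Let p₁ = 0.344, p₀ = 0.0761.
Under exogeneity and monotonicity, PNS = p₁ − p₀.
PNS = 0.344 − 0.0761 = 0.2679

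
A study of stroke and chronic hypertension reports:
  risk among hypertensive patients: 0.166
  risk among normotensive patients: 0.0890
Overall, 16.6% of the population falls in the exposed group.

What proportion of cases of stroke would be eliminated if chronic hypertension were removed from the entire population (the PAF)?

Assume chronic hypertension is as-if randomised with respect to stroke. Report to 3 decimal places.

Let p₁ = 0.166, p₀ = 0.089.
Overall risk P(Y=1) = π·p₁ + (1−π)·p₀ = 0.166×0.166 + 0.834×0.089 = 0.10178.
Under exogeneity, PAF = [P(Y=1) − p₀] / P(Y=1).
PAF = (0.10178 − 0.089) / 0.10178 ≈ 0.1256

PAF ≈ 0.126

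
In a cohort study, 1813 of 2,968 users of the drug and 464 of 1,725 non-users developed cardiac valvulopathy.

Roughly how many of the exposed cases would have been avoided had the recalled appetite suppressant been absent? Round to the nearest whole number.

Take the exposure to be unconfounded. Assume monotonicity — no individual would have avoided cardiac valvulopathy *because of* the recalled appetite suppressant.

p₁ = P(outcome | exposed) = 1813/2968 = 0.61085
p₀ = P(outcome | unexposed) = 464/1725 = 0.26899
PN = (p₁ − p₀)/p₁ = (0.61085 − 0.26899) / 0.61085 ≈ 0.55965.
Attributable cases ≈ PN × (exposed cases) = 0.55965 × 1813 ≈ 1014.65.

about 1015 cases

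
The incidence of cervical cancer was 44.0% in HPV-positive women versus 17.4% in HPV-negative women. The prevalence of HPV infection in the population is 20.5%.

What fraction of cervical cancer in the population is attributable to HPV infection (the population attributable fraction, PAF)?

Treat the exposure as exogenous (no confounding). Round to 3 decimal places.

p₁ = 0.44, p₀ = 0.174.
Overall risk P(Y=1) = π·p₁ + (1−π)·p₀ = 0.205×0.44 + 0.795×0.174 = 0.22853.
Under exogeneity, PAF = [P(Y=1) − p₀] / P(Y=1).
PAF = (0.22853 − 0.174) / 0.22853 ≈ 0.2386

PAF ≈ 0.239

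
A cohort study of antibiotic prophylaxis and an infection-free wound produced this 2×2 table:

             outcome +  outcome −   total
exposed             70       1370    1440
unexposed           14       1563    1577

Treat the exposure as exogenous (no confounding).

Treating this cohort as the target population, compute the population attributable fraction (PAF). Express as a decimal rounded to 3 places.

PAF ≈ 0.681

p₁ = P(outcome | exposed) = 70/1440 = 0.048611
p₀ = P(outcome | unexposed) = 14/1577 = 0.0088776
Exposure prevalence π = 1440/3017 = 0.4773; overall risk P(Y=1) = 0.027842.
Under exogeneity, PAF = [P(Y=1) − p₀]/P(Y=1).
PAF = (0.027842 − 0.0088776) / 0.027842 ≈ 0.6811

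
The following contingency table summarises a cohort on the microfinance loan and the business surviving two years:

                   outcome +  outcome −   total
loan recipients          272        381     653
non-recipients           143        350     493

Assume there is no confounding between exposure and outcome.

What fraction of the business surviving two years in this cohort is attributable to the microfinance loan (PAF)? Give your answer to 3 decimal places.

p₁ = P(outcome | exposed) = 272/653 = 0.41654
p₀ = P(outcome | unexposed) = 143/493 = 0.29006
Exposure prevalence π = 653/1146 = 0.56981; overall risk P(Y=1) = 0.36213.
Under exogeneity, PAF = [P(Y=1) − p₀]/P(Y=1).
PAF = (0.36213 − 0.29006) / 0.36213 ≈ 0.1990

PAF ≈ 0.199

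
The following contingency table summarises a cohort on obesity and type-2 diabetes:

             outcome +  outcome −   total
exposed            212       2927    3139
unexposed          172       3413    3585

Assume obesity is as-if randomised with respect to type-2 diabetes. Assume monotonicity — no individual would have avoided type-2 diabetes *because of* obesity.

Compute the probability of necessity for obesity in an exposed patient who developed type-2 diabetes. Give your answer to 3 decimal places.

p₁ = P(outcome | exposed) = 212/3139 = 0.067537
p₀ = P(outcome | unexposed) = 172/3585 = 0.047978
Under exogeneity and monotonicity, PN = (p₁ − p₀) / p₁.
PN = (0.067537 − 0.047978) / 0.067537 = 0.01956 / 0.067537 ≈ 0.2896

PN ≈ 0.290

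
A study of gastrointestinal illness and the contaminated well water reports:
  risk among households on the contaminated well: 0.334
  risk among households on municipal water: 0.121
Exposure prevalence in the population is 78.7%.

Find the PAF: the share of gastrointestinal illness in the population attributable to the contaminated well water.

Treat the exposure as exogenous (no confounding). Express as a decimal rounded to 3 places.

Let p₁ = 0.334, p₀ = 0.121.
Overall risk P(Y=1) = π·p₁ + (1−π)·p₀ = 0.787×0.334 + 0.213×0.121 = 0.28863.
Under exogeneity, PAF = [P(Y=1) − p₀] / P(Y=1).
PAF = (0.28863 − 0.121) / 0.28863 ≈ 0.5808

PAF ≈ 0.581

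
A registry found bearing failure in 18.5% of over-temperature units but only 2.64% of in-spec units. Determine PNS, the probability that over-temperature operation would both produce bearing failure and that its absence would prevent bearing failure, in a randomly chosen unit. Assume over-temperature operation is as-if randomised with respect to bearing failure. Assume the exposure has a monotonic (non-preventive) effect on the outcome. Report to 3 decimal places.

p₁ = 0.185, p₀ = 0.0264.
Under exogeneity and monotonicity, PNS = p₁ − p₀.
PNS = 0.185 − 0.0264 = 0.1586

PNS ≈ 0.159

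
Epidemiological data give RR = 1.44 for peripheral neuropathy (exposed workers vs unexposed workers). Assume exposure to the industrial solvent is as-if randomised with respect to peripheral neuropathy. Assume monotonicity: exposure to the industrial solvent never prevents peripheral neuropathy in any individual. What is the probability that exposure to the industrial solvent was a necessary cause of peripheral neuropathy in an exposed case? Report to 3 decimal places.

PN ≈ 0.306

Under exogeneity and monotonicity, PN = (RR − 1) / RR = 1 − 1/RR.
PN = (1.44 − 1) / 1.44 = 0.44 / 1.44 ≈ 0.3056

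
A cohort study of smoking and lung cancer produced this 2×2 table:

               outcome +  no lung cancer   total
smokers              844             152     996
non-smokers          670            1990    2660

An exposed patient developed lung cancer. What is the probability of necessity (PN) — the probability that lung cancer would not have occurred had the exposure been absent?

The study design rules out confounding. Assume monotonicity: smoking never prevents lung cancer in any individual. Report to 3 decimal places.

PN ≈ 0.703

p₁ = P(outcome | exposed) = 844/996 = 0.84739
p₀ = P(outcome | unexposed) = 670/2660 = 0.25188
Under exogeneity and monotonicity, PN = (p₁ − p₀)/p₁.
PN = (0.84739 − 0.25188) / 0.84739 ≈ 0.7028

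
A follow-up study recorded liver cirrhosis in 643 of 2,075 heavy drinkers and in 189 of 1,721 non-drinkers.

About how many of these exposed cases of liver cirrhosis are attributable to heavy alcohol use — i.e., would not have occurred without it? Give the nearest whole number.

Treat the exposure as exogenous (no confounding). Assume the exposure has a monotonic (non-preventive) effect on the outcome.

about 415 cases

p₁ = P(outcome | exposed) = 643/2075 = 0.30988
p₀ = P(outcome | unexposed) = 189/1721 = 0.10982
PN = (p₁ − p₀)/p₁ = (0.30988 − 0.10982) / 0.30988 ≈ 0.64560.
Attributable cases ≈ PN × (exposed cases) = 0.64560 × 643 ≈ 415.12.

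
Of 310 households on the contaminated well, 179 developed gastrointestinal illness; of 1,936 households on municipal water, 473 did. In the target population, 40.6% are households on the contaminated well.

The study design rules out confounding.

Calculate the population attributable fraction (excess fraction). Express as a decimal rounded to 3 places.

PAF ≈ 0.356

p₁ = P(outcome | exposed) = 179/310 = 0.57742
p₀ = P(outcome | unexposed) = 473/1936 = 0.24432
Overall risk P(Y=1) = π·p₁ + (1−π)·p₀ = 0.406×0.57742 + 0.594×0.24432 = 0.37956.
Under exogeneity, PAF = [P(Y=1) − p₀] / P(Y=1).
PAF = (0.37956 − 0.24432) / 0.37956 ≈ 0.3563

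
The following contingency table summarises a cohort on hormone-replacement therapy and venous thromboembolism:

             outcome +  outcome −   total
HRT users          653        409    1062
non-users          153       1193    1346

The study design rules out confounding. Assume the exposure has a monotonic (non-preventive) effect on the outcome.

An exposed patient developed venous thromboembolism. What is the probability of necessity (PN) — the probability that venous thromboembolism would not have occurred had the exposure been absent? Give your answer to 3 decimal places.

PN ≈ 0.815

p₁ = P(outcome | exposed) = 653/1062 = 0.61488
p₀ = P(outcome | unexposed) = 153/1346 = 0.11367
Under exogeneity and monotonicity, PN = (p₁ − p₀) / p₁.
PN = (0.61488 − 0.11367) / 0.61488 = 0.50121 / 0.61488 ≈ 0.8151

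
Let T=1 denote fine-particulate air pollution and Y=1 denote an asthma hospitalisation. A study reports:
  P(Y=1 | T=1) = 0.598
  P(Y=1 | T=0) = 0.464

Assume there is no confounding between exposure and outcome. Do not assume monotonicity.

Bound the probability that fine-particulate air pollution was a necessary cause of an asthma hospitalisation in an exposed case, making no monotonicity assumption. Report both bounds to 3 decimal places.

Let p₁ = 0.598, p₀ = 0.464.
Under exogeneity alone the bounds on PN are max{0,(p₁−p₀)/p₁} ≤ PN ≤ min{1,(1−p₀)/p₁}.
  lower = (p₁ − p₀)/p₁ = 0.134 / 0.598 ≈ 0.2241
  upper = min{1, (1 − p₀)/p₁} = 0.536 / 0.598 ≈ 0.8963

0.224 ≤ PN ≤ 0.896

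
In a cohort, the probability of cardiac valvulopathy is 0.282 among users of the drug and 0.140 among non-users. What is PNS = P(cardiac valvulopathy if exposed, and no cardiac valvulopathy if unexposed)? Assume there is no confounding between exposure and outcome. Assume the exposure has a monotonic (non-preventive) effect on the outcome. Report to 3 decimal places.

Let p₁ = 0.282, p₀ = 0.14.
Under exogeneity and monotonicity, PNS = p₁ − p₀.
PNS = 0.282 − 0.14 = 0.142

PNS ≈ 0.142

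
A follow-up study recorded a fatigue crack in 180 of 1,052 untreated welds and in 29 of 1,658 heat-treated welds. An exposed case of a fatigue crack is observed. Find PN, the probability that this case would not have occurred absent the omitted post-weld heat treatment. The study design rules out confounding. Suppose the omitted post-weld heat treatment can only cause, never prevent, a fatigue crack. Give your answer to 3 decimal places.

PN ≈ 0.898

p₁ = P(outcome | exposed) = 180/1052 = 0.1711
p₀ = P(outcome | unexposed) = 29/1658 = 0.017491
Under exogeneity and monotonicity, PN = (p₁ − p₀) / p₁.
PN = (0.1711 − 0.017491) / 0.1711 = 0.15361 / 0.1711 ≈ 0.8978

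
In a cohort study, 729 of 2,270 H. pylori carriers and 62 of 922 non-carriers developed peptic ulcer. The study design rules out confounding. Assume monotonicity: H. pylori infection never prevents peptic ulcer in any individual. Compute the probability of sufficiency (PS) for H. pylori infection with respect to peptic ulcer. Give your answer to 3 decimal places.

PS ≈ 0.272

p₁ = P(outcome | exposed) = 729/2270 = 0.32115
p₀ = P(outcome | unexposed) = 62/922 = 0.067245
Under exogeneity and monotonicity, PS = (p₁ − p₀) / (1 − p₀).
PS = (0.32115 − 0.067245) / (1 − 0.067245) = 0.2539 / 0.93275 ≈ 0.2722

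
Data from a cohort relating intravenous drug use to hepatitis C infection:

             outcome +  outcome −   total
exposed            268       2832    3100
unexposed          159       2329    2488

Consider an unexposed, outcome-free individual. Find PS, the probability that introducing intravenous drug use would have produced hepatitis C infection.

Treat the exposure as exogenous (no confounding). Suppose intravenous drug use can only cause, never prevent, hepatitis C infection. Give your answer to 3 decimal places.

PS ≈ 0.024

p₁ = P(outcome | exposed) = 268/3100 = 0.086452
p₀ = P(outcome | unexposed) = 159/2488 = 0.063907
Under exogeneity and monotonicity, PS = (p₁ − p₀) / (1 − p₀).
PS = (0.086452 − 0.063907) / (1 − 0.063907) = 0.022545 / 0.93609 ≈ 0.0241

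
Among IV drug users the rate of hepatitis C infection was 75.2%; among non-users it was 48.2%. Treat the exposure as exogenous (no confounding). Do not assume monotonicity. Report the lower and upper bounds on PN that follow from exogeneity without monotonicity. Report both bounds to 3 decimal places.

0.359 ≤ PN ≤ 0.689

p₁ = 0.752, p₀ = 0.482.
Under exogeneity alone the bounds on PN are max{0,(p₁−p₀)/p₁} ≤ PN ≤ min{1,(1−p₀)/p₁}.
  lower = (p₁ − p₀)/p₁ = 0.27 / 0.752 ≈ 0.3590
  upper = min{1, (1 − p₀)/p₁} = 0.518 / 0.752 ≈ 0.6888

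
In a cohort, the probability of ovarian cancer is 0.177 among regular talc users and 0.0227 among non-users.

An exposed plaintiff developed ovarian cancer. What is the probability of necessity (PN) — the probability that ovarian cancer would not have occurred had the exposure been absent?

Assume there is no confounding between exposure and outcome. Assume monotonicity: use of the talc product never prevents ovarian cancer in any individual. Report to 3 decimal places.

Let p₁ = 0.177, p₀ = 0.0227.
Under exogeneity and monotonicity, PN = (p₁ − p₀) / p₁.
PN = (0.177 − 0.0227) / 0.177 = 0.1543 / 0.177 ≈ 0.8718

PN ≈ 0.872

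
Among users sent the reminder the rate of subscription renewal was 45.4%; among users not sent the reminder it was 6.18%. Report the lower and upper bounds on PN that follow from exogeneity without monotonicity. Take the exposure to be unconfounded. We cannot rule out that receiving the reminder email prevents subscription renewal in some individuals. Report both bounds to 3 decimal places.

p₁ = 0.454, p₀ = 0.0618.
Under exogeneity alone the bounds on PN are max{0,(p₁−p₀)/p₁} ≤ PN ≤ min{1,(1−p₀)/p₁}.
  lower = (p₁ − p₀)/p₁ = 0.3922 / 0.454 ≈ 0.8639
  upper = min{1, (1 − p₀)/p₁} = 0.9382 / 0.454 ≈ 2.0665 → capped at 1

0.864 ≤ PN ≤ 1.000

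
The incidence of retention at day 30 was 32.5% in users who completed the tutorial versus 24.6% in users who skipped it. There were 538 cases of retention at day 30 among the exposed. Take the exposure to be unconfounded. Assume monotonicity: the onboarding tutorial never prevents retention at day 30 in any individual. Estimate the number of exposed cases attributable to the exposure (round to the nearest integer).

p₁ = 0.325, p₀ = 0.246.
PN = (p₁ − p₀)/p₁ = (0.325 − 0.246) / 0.325 ≈ 0.24308.
Attributable cases ≈ PN × (exposed cases) = 0.24308 × 538 ≈ 130.78.

about 131 cases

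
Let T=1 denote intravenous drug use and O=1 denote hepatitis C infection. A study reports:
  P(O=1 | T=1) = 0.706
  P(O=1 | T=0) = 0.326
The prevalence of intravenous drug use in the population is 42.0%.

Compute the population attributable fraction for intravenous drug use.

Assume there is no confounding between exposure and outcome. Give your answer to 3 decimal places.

Let p₁ = 0.706, p₀ = 0.326.
Overall risk P(Y=1) = π·p₁ + (1−π)·p₀ = 0.42×0.706 + 0.58×0.326 = 0.4856.
Under exogeneity, PAF = [P(Y=1) − p₀] / P(Y=1).
PAF = (0.4856 − 0.326) / 0.4856 ≈ 0.3287

PAF ≈ 0.329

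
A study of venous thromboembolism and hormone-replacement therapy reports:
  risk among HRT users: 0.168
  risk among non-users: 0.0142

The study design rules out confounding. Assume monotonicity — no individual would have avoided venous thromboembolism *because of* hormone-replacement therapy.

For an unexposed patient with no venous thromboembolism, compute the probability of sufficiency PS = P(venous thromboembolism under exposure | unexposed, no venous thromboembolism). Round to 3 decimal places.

PS ≈ 0.156

Let p₁ = 0.168, p₀ = 0.0142.
Under exogeneity and monotonicity, PS = (p₁ − p₀) / (1 − p₀).
PS = (0.168 − 0.0142) / (1 − 0.0142) = 0.1538 / 0.9858 ≈ 0.1560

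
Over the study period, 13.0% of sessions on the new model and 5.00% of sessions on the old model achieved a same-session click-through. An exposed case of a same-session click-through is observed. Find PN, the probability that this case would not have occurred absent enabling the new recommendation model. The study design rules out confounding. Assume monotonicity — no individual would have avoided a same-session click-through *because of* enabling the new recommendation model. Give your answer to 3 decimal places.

p₁ = 0.13, p₀ = 0.05.
Under exogeneity and monotonicity, PN = (p₁ − p₀) / p₁.
PN = (0.13 − 0.05) / 0.13 = 0.08 / 0.13 ≈ 0.6154

PN ≈ 0.615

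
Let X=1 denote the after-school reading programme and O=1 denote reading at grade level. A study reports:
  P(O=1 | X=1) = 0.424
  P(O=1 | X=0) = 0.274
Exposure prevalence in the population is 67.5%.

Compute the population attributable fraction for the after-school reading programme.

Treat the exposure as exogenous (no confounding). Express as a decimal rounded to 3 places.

Let p₁ = 0.424, p₀ = 0.274.
Overall risk P(Y=1) = π·p₁ + (1−π)·p₀ = 0.675×0.424 + 0.325×0.274 = 0.37525.
Under exogeneity, PAF = [P(Y=1) − p₀] / P(Y=1).
PAF = (0.37525 − 0.274) / 0.37525 ≈ 0.2698

PAF ≈ 0.270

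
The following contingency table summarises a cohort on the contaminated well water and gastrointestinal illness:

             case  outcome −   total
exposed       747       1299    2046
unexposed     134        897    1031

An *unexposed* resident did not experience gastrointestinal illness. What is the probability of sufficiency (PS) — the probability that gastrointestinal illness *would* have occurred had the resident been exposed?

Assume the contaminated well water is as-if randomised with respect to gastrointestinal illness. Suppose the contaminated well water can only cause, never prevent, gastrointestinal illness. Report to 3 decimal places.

PS ≈ 0.270

p₁ = P(outcome | exposed) = 747/2046 = 0.3651
p₀ = P(outcome | unexposed) = 134/1031 = 0.12997
Under exogeneity and monotonicity, PS = (p₁ − p₀)/(1 − p₀).
PS = (0.3651 − 0.12997) / 0.87003 ≈ 0.2703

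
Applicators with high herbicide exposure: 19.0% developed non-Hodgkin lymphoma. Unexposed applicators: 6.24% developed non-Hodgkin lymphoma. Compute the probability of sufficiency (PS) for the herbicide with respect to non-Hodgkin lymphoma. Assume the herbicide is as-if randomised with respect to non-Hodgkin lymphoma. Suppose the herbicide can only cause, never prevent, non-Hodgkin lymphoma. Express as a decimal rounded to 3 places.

PS ≈ 0.136

p₁ = 0.19, p₀ = 0.0624.
Under exogeneity and monotonicity, PS = (p₁ − p₀) / (1 − p₀).
PS = (0.19 − 0.0624) / (1 − 0.0624) = 0.1276 / 0.9376 ≈ 0.1361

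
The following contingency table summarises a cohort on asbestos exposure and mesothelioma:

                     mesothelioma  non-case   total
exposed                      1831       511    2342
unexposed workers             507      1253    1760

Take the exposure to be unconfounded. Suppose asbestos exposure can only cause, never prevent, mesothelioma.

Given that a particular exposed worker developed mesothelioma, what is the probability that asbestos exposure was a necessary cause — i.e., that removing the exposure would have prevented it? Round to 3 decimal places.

PN ≈ 0.632

p₁ = P(outcome | exposed) = 1831/2342 = 0.78181
p₀ = P(outcome | unexposed) = 507/1760 = 0.28807
Under exogeneity and monotonicity, PN = (p₁ − p₀) / p₁.
PN = (0.78181 − 0.28807) / 0.78181 = 0.49374 / 0.78181 ≈ 0.6315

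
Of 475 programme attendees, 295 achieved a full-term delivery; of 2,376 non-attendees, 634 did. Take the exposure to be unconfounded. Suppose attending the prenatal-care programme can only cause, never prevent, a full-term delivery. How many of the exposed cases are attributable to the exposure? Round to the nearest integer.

p₁ = P(outcome | exposed) = 295/475 = 0.62105
p₀ = P(outcome | unexposed) = 634/2376 = 0.26684
PN = (p₁ − p₀)/p₁ = (0.62105 − 0.26684) / 0.62105 ≈ 0.57035.
Attributable cases ≈ PN × (exposed cases) = 0.57035 × 295 ≈ 168.25.

about 168 cases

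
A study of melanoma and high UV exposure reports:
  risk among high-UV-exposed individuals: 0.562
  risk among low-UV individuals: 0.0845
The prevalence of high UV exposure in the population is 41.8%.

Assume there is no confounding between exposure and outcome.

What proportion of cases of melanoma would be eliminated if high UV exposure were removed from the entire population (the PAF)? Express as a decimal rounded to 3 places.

PAF ≈ 0.703

Let p₁ = 0.562, p₀ = 0.0845.
Overall risk P(Y=1) = π·p₁ + (1−π)·p₀ = 0.418×0.562 + 0.582×0.0845 = 0.2841.
Under exogeneity, PAF = [P(Y=1) − p₀] / P(Y=1).
PAF = (0.2841 − 0.0845) / 0.2841 ≈ 0.7026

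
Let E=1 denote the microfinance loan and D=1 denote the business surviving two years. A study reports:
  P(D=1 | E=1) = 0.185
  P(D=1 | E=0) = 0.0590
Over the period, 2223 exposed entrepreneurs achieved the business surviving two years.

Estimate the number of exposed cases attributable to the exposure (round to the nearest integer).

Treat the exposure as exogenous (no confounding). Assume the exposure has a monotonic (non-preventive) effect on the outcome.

about 1514 cases

Let p₁ = 0.185, p₀ = 0.059.
PN = (p₁ − p₀)/p₁ = (0.185 − 0.059) / 0.185 ≈ 0.68108.
Attributable cases ≈ PN × (exposed cases) = 0.68108 × 2223 ≈ 1514.04.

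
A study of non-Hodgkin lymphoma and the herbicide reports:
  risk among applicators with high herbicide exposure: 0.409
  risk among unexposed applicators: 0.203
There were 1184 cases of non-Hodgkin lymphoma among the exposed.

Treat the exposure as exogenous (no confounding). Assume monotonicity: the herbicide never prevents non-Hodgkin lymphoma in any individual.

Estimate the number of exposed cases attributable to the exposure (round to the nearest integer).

Let p₁ = 0.409, p₀ = 0.203.
PN = (p₁ − p₀)/p₁ = (0.409 − 0.203) / 0.409 ≈ 0.50367.
Attributable cases ≈ PN × (exposed cases) = 0.50367 × 1184 ≈ 596.34.

about 596 cases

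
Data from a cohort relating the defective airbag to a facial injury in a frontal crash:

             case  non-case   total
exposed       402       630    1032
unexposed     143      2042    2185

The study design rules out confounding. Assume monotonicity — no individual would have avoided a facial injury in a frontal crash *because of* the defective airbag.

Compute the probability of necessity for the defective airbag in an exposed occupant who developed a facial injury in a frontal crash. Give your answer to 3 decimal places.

PN ≈ 0.832

p₁ = P(outcome | exposed) = 402/1032 = 0.38953
p₀ = P(outcome | unexposed) = 143/2185 = 0.065446
Under exogeneity and monotonicity, PN = (p₁ − p₀) / p₁.
PN = (0.38953 − 0.065446) / 0.38953 = 0.32409 / 0.38953 ≈ 0.8320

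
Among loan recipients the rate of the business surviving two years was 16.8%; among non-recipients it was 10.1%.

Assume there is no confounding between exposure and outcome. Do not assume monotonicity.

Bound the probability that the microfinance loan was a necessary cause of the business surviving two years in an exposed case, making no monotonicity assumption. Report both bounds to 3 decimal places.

p₁ = 0.168, p₀ = 0.101.
Under exogeneity alone the bounds on PN are max{0,(p₁−p₀)/p₁} ≤ PN ≤ min{1,(1−p₀)/p₁}.
  lower = (p₁ − p₀)/p₁ = 0.067 / 0.168 ≈ 0.3988
  upper = min{1, (1 − p₀)/p₁} = 0.899 / 0.168 ≈ 5.3512 → capped at 1

0.399 ≤ PN ≤ 1.000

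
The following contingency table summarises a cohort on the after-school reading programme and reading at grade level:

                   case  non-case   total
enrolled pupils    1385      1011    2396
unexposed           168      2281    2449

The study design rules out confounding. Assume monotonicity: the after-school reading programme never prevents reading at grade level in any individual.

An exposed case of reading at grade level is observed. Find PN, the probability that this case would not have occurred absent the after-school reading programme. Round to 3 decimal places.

p₁ = P(outcome | exposed) = 1385/2396 = 0.57805
p₀ = P(outcome | unexposed) = 168/2449 = 0.068599
Under exogeneity and monotonicity, PN = (p₁ − p₀) / p₁.
PN = (0.57805 − 0.068599) / 0.57805 = 0.50945 / 0.57805 ≈ 0.8813

PN ≈ 0.881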